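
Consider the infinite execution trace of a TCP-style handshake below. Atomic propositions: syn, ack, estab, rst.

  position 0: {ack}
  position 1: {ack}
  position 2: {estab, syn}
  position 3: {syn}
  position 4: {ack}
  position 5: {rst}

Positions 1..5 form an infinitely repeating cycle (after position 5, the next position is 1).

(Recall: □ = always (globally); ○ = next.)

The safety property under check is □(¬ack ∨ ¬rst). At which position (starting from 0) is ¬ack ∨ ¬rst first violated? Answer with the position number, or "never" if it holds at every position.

never

¬ack ∨ ¬rst holds at every position 0..5, and those are all the positions the trace ever visits, so the invariant □(¬ack ∨ ¬rst) is never violated.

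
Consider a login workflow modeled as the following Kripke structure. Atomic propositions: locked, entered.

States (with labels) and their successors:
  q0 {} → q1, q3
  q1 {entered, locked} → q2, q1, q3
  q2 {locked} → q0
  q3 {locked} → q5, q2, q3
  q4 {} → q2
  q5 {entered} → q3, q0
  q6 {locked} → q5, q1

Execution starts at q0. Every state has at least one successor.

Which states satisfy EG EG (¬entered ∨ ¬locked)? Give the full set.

{q0, q2, q3, q4, q5, q6}

States satisfying EG (¬entered ∨ ¬locked): {q0, q2, q3, q4, q5, q6}.
States satisfying EG EG (¬entered ∨ ¬locked): {q0, q2, q3, q4, q5, q6}.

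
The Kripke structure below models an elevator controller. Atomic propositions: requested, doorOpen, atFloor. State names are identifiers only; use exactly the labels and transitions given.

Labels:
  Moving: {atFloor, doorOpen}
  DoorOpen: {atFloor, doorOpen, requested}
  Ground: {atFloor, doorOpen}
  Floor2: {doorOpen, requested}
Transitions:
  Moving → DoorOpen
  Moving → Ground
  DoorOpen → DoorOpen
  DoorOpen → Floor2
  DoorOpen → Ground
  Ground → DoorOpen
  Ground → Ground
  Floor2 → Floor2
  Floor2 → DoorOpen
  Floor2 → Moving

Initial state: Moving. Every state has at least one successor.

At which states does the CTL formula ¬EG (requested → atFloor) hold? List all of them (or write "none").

States satisfying requested → atFloor: {Moving, DoorOpen, Ground}.
States satisfying EG (requested → atFloor): {Moving, DoorOpen, Ground}.
States satisfying ¬EG (requested → atFloor): {Floor2}.

{Floor2}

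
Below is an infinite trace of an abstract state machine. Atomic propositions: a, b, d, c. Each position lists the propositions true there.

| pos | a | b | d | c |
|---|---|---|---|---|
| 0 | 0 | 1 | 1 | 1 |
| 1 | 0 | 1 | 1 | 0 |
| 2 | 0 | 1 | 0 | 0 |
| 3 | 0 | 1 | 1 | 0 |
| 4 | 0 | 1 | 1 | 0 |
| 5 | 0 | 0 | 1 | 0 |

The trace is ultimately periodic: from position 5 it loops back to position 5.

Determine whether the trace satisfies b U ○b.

Walking from position 0: ○b first holds at position 0, and b holds at every earlier position along the way, so b U ○b holds.

Yes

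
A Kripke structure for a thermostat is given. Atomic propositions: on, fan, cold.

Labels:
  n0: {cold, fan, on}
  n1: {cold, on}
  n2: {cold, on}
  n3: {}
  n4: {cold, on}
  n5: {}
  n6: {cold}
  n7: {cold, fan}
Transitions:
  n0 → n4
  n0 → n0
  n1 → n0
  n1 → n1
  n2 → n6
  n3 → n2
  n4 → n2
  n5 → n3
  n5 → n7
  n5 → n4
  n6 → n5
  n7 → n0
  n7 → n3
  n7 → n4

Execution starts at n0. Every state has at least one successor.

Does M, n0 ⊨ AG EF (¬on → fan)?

Satisfied

States satisfying EF (¬on → fan): {n0, n1, n2, n3, n4, n5, n6, n7}.
States satisfying AG EF (¬on → fan): {n0, n1, n2, n3, n4, n5, n6, n7}.
Every state reachable from n0 satisfies EF (¬on → fan).
n0 ∈ Sat(AG EF (¬on → fan)).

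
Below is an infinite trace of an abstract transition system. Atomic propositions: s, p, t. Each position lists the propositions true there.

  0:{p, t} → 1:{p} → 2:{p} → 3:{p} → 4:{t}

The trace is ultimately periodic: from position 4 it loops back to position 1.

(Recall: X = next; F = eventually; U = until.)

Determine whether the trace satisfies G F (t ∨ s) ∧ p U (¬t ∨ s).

F (t ∨ s) holds at every position 0..4, and those are all positions ever visited, so G F (t ∨ s) holds.
Walking from position 0: ¬t ∨ s first holds at position 1, and p holds at every earlier position along the way, so p U (¬t ∨ s) holds.
At position 0: G F (t ∨ s) is true; p U (¬t ∨ s) is true; so G F (t ∨ s) ∧ p U (¬t ∨ s) is true.

Holds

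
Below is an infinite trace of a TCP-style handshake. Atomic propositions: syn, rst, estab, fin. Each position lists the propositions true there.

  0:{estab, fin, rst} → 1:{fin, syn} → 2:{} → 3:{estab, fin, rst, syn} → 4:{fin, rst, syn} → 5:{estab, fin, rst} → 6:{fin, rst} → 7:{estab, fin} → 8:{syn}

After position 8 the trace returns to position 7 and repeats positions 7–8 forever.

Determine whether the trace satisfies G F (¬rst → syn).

F (¬rst → syn) holds at every position 0..8, and those are all positions ever visited, so G F (¬rst → syn) holds.

Satisfied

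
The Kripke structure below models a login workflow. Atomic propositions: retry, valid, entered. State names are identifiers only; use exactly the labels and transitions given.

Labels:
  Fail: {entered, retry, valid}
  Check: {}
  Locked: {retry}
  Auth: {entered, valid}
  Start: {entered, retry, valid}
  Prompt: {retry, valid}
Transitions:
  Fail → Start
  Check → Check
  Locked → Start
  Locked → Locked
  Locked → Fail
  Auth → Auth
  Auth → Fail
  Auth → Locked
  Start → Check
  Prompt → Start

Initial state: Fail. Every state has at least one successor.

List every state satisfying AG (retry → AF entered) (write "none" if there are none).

States satisfying retry → AF entered: {Fail, Check, Auth, Start, Prompt}.
States satisfying AG (retry → AF entered): {Fail, Check, Start, Prompt}.

{Fail, Check, Start, Prompt}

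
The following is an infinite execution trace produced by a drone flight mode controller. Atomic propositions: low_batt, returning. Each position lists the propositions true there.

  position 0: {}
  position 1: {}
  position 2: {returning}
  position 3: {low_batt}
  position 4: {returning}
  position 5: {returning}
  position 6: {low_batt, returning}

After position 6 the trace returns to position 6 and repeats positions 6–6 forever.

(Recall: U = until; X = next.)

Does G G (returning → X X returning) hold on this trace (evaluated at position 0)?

Yes

G (returning → X X returning) holds at every position 0..6, and those are all positions ever visited, so G G (returning → X X returning) holds.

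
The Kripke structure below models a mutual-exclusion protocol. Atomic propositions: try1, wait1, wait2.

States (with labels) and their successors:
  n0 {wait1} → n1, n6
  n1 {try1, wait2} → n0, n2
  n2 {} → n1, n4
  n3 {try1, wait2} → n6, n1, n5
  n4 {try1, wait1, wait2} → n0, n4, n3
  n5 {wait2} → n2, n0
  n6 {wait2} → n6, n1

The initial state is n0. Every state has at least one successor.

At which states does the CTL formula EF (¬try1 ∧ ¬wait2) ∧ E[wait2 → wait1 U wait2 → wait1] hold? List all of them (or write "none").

States satisfying ¬try1 ∧ ¬wait2: {n0, n2}.
States satisfying EF (¬try1 ∧ ¬wait2): {n0, n1, n2, n3, n4, n5, n6}.
States satisfying wait2 → wait1: {n0, n2, n4}.
States satisfying E[wait2 → wait1 U wait2 → wait1]: {n0, n2, n4}.
States satisfying EF (¬try1 ∧ ¬wait2) ∧ E[wait2 → wait1 U wait2 → wait1]: {n0, n2, n4}.

{n0, n2, n4}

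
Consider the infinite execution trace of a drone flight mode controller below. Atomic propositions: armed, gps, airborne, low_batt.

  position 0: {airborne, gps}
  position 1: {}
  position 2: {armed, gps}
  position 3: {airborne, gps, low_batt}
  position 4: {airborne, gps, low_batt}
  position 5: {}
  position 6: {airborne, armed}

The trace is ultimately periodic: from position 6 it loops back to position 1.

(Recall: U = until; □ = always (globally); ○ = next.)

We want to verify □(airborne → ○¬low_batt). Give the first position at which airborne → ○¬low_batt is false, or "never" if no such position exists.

3

Check airborne → ○¬low_batt at each position in order: 0 ✓, 1 ✓, 2 ✓.
At position 3 the labels are {airborne, gps, low_batt} and the next position 4 has {airborne, gps, low_batt}, so airborne → ○¬low_batt is false there. This is the first violation.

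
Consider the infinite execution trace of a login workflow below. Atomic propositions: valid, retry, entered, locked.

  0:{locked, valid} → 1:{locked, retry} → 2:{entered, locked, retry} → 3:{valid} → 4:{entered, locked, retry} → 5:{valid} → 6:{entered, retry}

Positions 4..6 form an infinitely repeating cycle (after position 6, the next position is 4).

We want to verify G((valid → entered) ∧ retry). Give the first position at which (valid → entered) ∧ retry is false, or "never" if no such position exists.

At position 0 the labels are {locked, valid}, so (valid → entered) ∧ retry is false there. This is the first violation.

0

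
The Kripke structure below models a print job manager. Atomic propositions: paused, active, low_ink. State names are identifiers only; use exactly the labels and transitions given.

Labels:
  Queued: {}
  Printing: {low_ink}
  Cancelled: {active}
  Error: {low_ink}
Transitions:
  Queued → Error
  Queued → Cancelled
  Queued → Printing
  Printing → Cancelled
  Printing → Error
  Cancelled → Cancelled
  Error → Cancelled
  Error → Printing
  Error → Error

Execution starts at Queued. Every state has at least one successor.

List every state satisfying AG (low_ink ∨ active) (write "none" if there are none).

States satisfying low_ink ∨ active: {Printing, Cancelled, Error}.
States satisfying AG (low_ink ∨ active): {Printing, Cancelled, Error}.

{Printing, Cancelled, Error}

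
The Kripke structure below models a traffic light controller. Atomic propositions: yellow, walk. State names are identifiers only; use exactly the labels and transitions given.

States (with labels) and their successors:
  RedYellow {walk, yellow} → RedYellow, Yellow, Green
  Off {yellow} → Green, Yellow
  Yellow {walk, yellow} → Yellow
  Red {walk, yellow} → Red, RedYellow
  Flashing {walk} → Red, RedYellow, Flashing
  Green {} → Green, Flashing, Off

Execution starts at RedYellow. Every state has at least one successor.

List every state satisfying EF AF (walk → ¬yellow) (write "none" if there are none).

{RedYellow, Off, Red, Flashing, Green}

States satisfying AF (walk → ¬yellow): {Off, Flashing, Green}.
States satisfying EF AF (walk → ¬yellow): {RedYellow, Off, Red, Flashing, Green}.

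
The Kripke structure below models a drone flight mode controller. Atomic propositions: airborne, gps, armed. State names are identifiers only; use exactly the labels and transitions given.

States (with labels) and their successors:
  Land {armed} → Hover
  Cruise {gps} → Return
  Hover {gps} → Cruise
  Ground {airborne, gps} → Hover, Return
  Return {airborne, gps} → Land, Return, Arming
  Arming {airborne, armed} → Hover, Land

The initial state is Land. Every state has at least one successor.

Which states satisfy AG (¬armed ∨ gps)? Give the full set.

States satisfying ¬armed ∨ gps: {Cruise, Hover, Ground, Return}.
States satisfying AG (¬armed ∨ gps): ∅.

none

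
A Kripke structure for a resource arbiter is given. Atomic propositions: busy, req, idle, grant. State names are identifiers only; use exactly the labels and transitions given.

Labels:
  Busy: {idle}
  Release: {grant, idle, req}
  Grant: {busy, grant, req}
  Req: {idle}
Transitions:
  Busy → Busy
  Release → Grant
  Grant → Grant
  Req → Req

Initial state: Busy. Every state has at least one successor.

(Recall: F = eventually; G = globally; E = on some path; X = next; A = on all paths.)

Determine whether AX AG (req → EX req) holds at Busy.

Holds

States satisfying AG (req → EX req): {Busy, Release, Grant, Req}.
States satisfying AX AG (req → EX req): {Busy, Release, Grant, Req}.
Busy ∈ Sat(AX AG (req → EX req)).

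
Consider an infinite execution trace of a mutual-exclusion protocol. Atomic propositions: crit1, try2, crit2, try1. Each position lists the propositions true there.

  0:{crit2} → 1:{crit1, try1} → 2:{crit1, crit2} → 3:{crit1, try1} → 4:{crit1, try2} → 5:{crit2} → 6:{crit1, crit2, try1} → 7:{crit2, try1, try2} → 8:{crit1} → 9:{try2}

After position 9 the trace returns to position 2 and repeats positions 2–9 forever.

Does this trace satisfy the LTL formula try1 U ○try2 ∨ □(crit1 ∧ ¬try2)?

No

Walking from position 0: at position 0, ○try2 has not yet held and try1 fails, so try1 U ○try2 is false.
crit1 ∧ ¬try2 must hold at every position from 0 onward. It fails at position 0, so □(crit1 ∧ ¬try2) is false.
At position 0: try1 U ○try2 is false; □(crit1 ∧ ¬try2) is false; so try1 U ○try2 ∨ □(crit1 ∧ ¬try2) is false.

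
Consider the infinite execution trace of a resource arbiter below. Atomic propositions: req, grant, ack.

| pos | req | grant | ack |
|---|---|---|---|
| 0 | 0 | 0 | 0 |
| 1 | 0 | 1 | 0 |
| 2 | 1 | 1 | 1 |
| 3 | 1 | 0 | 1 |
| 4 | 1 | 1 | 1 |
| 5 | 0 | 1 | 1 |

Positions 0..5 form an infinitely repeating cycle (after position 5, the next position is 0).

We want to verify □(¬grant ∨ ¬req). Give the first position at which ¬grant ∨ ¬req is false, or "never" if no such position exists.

2

Check ¬grant ∨ ¬req at each position in order: 0 ✓, 1 ✓.
At position 2 the labels are {ack, grant, req}, so ¬grant ∨ ¬req is false there. This is the first violation.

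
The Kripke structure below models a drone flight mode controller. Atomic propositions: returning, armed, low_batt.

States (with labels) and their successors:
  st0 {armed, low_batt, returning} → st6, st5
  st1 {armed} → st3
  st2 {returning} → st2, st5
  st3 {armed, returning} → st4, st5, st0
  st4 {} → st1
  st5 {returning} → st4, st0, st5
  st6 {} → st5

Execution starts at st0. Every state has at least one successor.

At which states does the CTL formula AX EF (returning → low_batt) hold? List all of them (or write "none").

States satisfying EF (returning → low_batt): {st0, st1, st2, st3, st4, st5, st6}.
States satisfying AX EF (returning → low_batt): {st0, st1, st2, st3, st4, st5, st6}.

{st0, st1, st2, st3, st4, st5, st6}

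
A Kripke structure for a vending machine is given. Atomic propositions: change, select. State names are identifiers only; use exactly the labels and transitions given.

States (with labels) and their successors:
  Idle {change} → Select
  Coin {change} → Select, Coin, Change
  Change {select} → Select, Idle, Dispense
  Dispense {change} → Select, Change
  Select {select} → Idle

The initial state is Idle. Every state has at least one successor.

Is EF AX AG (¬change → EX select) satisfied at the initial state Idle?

Does not hold

States satisfying AX AG (¬change → EX select): ∅.
States satisfying EF AX AG (¬change → EX select): ∅.
No suitable path/successor from Idle witnesses the formula.
Idle ∉ Sat(EF AX AG (¬change → EX select)).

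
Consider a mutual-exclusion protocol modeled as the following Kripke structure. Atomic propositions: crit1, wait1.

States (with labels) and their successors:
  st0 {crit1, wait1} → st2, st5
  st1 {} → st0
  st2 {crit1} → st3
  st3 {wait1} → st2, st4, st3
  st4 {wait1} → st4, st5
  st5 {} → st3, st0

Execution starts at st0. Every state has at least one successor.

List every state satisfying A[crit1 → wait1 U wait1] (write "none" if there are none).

{st0, st1, st3, st4, st5}

States satisfying crit1 → wait1: {st0, st1, st3, st4, st5}.
States satisfying wait1: {st0, st3, st4}.
States satisfying A[crit1 → wait1 U wait1]: {st0, st1, st3, st4, st5}.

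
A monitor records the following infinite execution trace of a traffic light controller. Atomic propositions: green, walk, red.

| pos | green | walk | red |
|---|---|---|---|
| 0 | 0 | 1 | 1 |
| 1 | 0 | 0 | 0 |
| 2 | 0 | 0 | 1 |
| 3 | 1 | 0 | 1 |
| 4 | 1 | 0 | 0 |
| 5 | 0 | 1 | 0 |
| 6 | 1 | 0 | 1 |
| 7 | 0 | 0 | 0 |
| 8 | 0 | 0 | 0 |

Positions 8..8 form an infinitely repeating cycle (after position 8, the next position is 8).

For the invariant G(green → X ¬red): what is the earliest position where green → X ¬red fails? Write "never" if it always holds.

green → X ¬red holds at every position 0..8, and those are all the positions the trace ever visits, so the invariant G(green → X ¬red) is never violated.

never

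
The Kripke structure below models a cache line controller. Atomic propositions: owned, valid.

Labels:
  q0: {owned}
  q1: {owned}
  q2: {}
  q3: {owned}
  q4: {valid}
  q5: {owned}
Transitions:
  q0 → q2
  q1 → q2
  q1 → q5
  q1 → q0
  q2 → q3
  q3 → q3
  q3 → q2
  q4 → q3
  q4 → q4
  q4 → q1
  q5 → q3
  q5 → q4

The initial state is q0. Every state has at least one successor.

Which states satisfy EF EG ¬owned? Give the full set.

{q1, q4, q5}

States satisfying EG ¬owned: {q4}.
States satisfying EF EG ¬owned: {q1, q4, q5}.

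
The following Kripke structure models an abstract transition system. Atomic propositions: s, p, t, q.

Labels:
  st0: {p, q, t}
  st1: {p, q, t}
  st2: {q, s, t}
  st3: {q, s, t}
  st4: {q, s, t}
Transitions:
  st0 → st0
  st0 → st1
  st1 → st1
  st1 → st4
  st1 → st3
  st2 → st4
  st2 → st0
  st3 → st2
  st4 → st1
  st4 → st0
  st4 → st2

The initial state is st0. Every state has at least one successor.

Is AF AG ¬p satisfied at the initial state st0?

States satisfying AG ¬p: ∅.
States satisfying AF AG ¬p: ∅.
There is a path from st0 along which AG ¬p never holds.
st0 ∉ Sat(AF AG ¬p).

Violated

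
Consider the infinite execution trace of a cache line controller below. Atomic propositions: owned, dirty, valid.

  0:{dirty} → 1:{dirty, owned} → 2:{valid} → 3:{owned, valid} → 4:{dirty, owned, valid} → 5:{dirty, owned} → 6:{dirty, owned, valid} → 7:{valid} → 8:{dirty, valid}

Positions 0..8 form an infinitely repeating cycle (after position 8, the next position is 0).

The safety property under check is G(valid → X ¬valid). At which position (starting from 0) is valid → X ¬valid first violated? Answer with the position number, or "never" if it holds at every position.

2

Check valid → X ¬valid at each position in order: 0 ✓, 1 ✓.
At position 2 the labels are {valid} and the next position 3 has {owned, valid}, so valid → X ¬valid is false there. This is the first violation.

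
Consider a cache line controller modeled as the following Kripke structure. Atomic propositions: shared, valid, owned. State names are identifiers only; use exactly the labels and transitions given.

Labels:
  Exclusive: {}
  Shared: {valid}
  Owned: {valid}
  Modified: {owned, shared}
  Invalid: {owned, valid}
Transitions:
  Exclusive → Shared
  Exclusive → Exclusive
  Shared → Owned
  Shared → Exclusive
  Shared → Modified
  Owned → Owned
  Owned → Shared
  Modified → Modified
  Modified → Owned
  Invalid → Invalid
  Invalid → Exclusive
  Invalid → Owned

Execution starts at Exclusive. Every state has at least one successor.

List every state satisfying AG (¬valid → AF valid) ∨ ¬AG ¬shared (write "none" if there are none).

{Exclusive, Shared, Owned, Modified, Invalid}

States satisfying ¬valid → AF valid: {Shared, Owned, Invalid}.
States satisfying AG (¬valid → AF valid): ∅.
States satisfying ¬shared: {Exclusive, Shared, Owned, Invalid}.
States satisfying AG ¬shared: ∅.
States satisfying ¬AG ¬shared: {Exclusive, Shared, Owned, Modified, Invalid}.
States satisfying AG (¬valid → AF valid) ∨ ¬AG ¬shared: {Exclusive, Shared, Owned, Modified, Invalid}.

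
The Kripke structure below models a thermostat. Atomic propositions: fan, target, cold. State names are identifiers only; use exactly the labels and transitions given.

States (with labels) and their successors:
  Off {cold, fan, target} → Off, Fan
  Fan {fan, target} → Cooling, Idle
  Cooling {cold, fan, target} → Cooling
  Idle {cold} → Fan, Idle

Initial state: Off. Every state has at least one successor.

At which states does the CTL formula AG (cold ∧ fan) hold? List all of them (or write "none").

States satisfying cold ∧ fan: {Off, Cooling}.
States satisfying AG (cold ∧ fan): {Cooling}.

{Cooling}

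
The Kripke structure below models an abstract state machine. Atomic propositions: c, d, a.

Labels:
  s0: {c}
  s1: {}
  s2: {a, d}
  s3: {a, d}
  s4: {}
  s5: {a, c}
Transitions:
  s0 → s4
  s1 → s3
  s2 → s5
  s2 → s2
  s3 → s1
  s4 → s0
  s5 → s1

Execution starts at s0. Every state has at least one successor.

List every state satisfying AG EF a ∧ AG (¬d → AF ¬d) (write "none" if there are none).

{s1, s2, s3, s5}

States satisfying EF a: {s1, s2, s3, s5}.
States satisfying AG EF a: {s1, s2, s3, s5}.
States satisfying ¬d → AF ¬d: {s0, s1, s2, s3, s4, s5}.
States satisfying AG (¬d → AF ¬d): {s0, s1, s2, s3, s4, s5}.
States satisfying AG EF a ∧ AG (¬d → AF ¬d): {s1, s2, s3, s5}.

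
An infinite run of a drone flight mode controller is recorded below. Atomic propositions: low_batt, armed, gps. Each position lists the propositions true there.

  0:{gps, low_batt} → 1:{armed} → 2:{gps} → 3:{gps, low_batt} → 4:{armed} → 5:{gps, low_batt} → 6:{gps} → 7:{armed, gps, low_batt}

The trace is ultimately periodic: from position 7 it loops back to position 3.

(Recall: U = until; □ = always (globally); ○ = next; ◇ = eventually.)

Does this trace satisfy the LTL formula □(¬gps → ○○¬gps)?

¬gps → ○○¬gps must hold at every position from 0 onward. It fails at position 1, so □(¬gps → ○○¬gps) is false.
Positions where ¬gps holds: 1, 4.
Check ○○¬gps at each: 1→fails, 4→fails.

No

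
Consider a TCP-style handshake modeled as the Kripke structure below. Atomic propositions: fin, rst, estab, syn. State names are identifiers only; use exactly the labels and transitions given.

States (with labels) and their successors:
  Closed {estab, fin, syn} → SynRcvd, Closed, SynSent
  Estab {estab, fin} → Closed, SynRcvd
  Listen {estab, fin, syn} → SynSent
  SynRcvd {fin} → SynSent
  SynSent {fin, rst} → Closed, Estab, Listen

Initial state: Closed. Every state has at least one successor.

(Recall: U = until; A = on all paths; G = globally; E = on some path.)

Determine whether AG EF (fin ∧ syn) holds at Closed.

Satisfied

States satisfying EF (fin ∧ syn): {Closed, Estab, Listen, SynRcvd, SynSent}.
States satisfying AG EF (fin ∧ syn): {Closed, Estab, Listen, SynRcvd, SynSent}.
Every state reachable from Closed satisfies EF (fin ∧ syn).
Closed ∈ Sat(AG EF (fin ∧ syn)).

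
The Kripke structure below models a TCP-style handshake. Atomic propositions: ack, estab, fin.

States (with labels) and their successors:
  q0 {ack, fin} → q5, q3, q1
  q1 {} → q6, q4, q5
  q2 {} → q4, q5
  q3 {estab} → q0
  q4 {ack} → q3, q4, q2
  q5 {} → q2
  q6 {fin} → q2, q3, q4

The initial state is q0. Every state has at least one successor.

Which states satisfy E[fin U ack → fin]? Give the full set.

{q0, q1, q2, q3, q5, q6}

States satisfying fin: {q0, q6}.
States satisfying ack → fin: {q0, q1, q2, q3, q5, q6}.
States satisfying E[fin U ack → fin]: {q0, q1, q2, q3, q5, q6}.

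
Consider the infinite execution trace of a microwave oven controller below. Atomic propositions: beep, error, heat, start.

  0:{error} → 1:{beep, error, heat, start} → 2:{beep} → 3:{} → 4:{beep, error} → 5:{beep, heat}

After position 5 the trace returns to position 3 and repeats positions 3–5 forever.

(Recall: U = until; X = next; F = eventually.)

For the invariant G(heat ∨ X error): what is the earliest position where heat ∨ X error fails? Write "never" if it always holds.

Check heat ∨ X error at each position in order: 0 ✓, 1 ✓.
At position 2 the labels are {beep} and the next position 3 has {}, so heat ∨ X error is false there. This is the first violation.

2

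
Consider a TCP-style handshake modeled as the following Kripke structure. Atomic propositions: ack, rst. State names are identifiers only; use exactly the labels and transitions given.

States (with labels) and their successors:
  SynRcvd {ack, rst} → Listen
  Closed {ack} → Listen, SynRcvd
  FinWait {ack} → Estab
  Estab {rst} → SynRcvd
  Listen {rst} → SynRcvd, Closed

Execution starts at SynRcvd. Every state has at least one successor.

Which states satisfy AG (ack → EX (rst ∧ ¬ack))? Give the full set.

{SynRcvd, Closed, FinWait, Estab, Listen}

States satisfying ack → EX (rst ∧ ¬ack): {SynRcvd, Closed, FinWait, Estab, Listen}.
States satisfying AG (ack → EX (rst ∧ ¬ack)): {SynRcvd, Closed, FinWait, Estab, Listen}.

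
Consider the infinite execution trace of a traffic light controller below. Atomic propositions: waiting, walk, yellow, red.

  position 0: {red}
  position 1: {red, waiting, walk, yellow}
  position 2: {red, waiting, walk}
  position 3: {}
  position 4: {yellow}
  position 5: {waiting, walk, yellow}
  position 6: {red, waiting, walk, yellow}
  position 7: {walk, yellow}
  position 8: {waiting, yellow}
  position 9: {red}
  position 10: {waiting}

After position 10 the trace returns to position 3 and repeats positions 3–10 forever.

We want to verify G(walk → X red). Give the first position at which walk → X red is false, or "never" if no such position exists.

Check walk → X red at each position in order: 0 ✓, 1 ✓.
At position 2 the labels are {red, waiting, walk} and the next position 3 has {}, so walk → X red is false there. This is the first violation.

2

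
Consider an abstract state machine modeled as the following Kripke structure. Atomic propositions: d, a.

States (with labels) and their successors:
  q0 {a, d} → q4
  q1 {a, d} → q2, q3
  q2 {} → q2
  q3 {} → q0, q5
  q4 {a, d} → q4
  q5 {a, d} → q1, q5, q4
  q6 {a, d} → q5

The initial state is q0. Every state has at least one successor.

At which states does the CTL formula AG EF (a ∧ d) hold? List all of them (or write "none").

States satisfying EF (a ∧ d): {q0, q1, q3, q4, q5, q6}.
States satisfying AG EF (a ∧ d): {q0, q4}.

{q0, q4}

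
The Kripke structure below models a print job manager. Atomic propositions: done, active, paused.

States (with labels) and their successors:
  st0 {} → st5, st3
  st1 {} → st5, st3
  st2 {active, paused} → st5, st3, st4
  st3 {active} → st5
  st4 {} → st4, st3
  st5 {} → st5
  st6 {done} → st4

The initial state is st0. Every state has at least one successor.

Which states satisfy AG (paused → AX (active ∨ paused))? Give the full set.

{st0, st1, st3, st4, st5, st6}

States satisfying paused → AX (active ∨ paused): {st0, st1, st3, st4, st5, st6}.
States satisfying AG (paused → AX (active ∨ paused)): {st0, st1, st3, st4, st5, st6}.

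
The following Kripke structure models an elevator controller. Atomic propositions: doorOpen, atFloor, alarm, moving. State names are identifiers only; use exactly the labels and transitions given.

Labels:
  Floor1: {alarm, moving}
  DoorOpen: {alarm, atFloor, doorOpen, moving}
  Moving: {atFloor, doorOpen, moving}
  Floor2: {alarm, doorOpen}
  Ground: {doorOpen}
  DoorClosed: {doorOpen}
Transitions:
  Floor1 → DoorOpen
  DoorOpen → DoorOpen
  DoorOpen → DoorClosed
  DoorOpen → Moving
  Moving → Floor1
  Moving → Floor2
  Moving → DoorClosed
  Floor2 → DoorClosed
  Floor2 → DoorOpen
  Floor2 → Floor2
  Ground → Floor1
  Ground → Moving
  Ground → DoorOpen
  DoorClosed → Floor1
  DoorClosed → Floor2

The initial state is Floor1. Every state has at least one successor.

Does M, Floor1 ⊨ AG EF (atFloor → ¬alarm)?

Yes

States satisfying EF (atFloor → ¬alarm): {Floor1, DoorOpen, Moving, Floor2, Ground, DoorClosed}.
States satisfying AG EF (atFloor → ¬alarm): {Floor1, DoorOpen, Moving, Floor2, Ground, DoorClosed}.
Every state reachable from Floor1 satisfies EF (atFloor → ¬alarm).
Floor1 ∈ Sat(AG EF (atFloor → ¬alarm)).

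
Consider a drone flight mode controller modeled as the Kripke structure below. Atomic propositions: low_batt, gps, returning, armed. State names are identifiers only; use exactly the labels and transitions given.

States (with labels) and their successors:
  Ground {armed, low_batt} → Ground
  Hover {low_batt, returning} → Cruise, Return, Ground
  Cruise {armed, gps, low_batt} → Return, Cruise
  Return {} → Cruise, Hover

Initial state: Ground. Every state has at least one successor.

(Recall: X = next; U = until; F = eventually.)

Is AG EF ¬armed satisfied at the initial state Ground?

Violated

States satisfying EF ¬armed: {Hover, Cruise, Return}.
States satisfying AG EF ¬armed: ∅.
Ground is reachable from Ground and violates EF ¬armed, so AG fails at Ground.
Ground ∉ Sat(AG EF ¬armed).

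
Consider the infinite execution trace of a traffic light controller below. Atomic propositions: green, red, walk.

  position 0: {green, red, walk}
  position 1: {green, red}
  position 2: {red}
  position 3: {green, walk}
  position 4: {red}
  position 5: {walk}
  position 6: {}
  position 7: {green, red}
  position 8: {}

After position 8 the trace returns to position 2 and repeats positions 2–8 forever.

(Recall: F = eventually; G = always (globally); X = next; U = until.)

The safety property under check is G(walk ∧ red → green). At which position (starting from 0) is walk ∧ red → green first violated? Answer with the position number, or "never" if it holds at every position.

never

walk ∧ red → green holds at every position 0..8, and those are all the positions the trace ever visits, so the invariant G(walk ∧ red → green) is never violated.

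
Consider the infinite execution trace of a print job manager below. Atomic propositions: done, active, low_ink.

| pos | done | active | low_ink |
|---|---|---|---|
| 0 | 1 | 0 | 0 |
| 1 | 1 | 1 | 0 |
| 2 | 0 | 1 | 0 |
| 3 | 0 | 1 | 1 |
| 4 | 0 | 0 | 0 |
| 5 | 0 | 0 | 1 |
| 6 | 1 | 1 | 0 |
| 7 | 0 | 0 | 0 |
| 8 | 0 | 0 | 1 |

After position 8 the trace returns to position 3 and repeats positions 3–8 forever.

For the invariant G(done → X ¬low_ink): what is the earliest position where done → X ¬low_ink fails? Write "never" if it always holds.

never

done → X ¬low_ink holds at every position 0..8, and those are all the positions the trace ever visits, so the invariant G(done → X ¬low_ink) is never violated.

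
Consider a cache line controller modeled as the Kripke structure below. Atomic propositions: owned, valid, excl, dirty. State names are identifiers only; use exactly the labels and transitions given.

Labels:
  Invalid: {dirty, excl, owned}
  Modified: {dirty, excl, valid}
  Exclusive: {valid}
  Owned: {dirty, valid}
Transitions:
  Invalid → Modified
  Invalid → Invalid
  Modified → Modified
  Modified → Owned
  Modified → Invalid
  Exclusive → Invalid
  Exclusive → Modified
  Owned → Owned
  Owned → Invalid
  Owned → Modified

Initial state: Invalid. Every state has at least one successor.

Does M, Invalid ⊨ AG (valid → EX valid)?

States satisfying valid → EX valid: {Invalid, Modified, Exclusive, Owned}.
States satisfying AG (valid → EX valid): {Invalid, Modified, Exclusive, Owned}.
Every state reachable from Invalid satisfies valid → EX valid.
Invalid ∈ Sat(AG (valid → EX valid)).

Satisfied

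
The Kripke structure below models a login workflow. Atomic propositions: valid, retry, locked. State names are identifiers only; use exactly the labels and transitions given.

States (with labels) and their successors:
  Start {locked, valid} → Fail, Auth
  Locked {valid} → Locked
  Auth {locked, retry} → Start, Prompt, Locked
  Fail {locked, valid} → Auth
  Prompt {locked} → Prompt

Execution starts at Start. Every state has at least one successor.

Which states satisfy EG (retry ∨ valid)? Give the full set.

{Start, Locked, Auth, Fail}

States satisfying retry ∨ valid: {Start, Locked, Auth, Fail}.
States satisfying EG (retry ∨ valid): {Start, Locked, Auth, Fail}.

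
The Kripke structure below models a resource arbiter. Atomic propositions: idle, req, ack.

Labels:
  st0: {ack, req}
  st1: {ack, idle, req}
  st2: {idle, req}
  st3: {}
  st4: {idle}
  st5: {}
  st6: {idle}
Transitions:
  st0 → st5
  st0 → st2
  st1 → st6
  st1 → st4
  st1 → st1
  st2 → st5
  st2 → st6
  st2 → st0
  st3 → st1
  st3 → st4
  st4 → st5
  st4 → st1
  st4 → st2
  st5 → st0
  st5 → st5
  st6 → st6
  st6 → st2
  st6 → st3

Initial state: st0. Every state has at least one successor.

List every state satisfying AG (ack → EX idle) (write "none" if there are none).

{st0, st1, st2, st3, st4, st5, st6}

States satisfying ack → EX idle: {st0, st1, st2, st3, st4, st5, st6}.
States satisfying AG (ack → EX idle): {st0, st1, st2, st3, st4, st5, st6}.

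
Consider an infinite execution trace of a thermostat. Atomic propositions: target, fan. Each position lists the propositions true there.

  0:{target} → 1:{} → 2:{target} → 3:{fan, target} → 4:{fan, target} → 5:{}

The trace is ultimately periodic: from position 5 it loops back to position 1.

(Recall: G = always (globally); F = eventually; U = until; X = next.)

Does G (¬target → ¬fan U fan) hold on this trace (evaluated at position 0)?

Yes

¬target → ¬fan U fan holds at every position 0..5, and those are all positions ever visited, so G (¬target → ¬fan U fan) holds.
Positions where ¬target holds: 1, 5.
Check ¬fan U fan at each: 1→ok, 5→ok.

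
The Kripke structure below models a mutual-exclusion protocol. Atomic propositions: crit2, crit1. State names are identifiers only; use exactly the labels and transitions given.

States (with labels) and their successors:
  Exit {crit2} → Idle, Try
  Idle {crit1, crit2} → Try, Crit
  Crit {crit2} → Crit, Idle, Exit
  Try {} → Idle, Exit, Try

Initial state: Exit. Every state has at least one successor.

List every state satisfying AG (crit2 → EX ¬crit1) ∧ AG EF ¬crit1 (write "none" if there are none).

States satisfying crit2 → EX ¬crit1: {Exit, Idle, Crit, Try}.
States satisfying AG (crit2 → EX ¬crit1): {Exit, Idle, Crit, Try}.
States satisfying EF ¬crit1: {Exit, Idle, Crit, Try}.
States satisfying AG EF ¬crit1: {Exit, Idle, Crit, Try}.
States satisfying AG (crit2 → EX ¬crit1) ∧ AG EF ¬crit1: {Exit, Idle, Crit, Try}.

{Exit, Idle, Crit, Try}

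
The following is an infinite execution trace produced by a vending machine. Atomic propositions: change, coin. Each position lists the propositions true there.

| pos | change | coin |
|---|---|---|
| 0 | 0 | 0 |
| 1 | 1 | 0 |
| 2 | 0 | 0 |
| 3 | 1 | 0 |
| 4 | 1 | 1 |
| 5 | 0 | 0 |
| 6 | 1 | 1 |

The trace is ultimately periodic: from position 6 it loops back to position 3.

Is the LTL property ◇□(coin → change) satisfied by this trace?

Satisfied

□(coin → change) holds at position 0, which is reachable from 0, so ◇□(coin → change) holds.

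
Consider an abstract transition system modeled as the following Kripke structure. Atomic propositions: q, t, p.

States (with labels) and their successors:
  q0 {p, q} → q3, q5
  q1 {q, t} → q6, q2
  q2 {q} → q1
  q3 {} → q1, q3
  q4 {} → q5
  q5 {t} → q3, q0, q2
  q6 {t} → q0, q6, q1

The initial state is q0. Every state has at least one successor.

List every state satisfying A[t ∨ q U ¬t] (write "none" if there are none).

States satisfying t ∨ q: {q0, q1, q2, q5, q6}.
States satisfying ¬t: {q0, q2, q3, q4}.
States satisfying A[t ∨ q U ¬t]: {q0, q2, q3, q4, q5}.

{q0, q2, q3, q4, q5}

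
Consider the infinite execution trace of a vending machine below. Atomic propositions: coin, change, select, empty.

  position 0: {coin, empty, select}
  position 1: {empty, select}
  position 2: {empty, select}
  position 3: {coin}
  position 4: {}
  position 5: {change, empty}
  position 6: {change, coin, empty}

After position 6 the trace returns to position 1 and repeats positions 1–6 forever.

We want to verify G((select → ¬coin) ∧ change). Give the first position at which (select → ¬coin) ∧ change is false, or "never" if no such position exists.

0

At position 0 the labels are {coin, empty, select}, so (select → ¬coin) ∧ change is false there. This is the first violation.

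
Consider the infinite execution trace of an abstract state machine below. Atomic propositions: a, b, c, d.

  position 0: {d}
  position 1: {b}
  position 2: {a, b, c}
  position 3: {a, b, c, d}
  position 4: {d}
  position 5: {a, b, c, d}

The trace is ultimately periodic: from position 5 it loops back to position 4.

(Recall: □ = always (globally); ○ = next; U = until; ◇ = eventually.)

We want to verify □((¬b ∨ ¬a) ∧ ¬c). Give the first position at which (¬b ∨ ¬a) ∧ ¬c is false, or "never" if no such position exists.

2

Check (¬b ∨ ¬a) ∧ ¬c at each position in order: 0 ✓, 1 ✓.
At position 2 the labels are {a, b, c}, so (¬b ∨ ¬a) ∧ ¬c is false there. This is the first violation.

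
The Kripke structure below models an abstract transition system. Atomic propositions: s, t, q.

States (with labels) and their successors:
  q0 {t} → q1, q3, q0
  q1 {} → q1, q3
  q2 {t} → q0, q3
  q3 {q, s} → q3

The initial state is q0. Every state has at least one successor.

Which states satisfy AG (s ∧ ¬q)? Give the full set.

States satisfying s ∧ ¬q: ∅.
States satisfying AG (s ∧ ¬q): ∅.

none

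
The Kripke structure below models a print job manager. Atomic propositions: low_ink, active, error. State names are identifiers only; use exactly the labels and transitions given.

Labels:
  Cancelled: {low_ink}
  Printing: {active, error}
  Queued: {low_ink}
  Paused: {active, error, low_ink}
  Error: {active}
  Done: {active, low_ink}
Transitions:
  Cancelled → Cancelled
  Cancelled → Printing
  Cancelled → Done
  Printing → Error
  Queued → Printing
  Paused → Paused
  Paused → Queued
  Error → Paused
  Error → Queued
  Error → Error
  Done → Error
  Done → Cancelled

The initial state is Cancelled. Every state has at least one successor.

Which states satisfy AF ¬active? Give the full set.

{Cancelled, Queued}

States satisfying ¬active: {Cancelled, Queued}.
States satisfying AF ¬active: {Cancelled, Queued}.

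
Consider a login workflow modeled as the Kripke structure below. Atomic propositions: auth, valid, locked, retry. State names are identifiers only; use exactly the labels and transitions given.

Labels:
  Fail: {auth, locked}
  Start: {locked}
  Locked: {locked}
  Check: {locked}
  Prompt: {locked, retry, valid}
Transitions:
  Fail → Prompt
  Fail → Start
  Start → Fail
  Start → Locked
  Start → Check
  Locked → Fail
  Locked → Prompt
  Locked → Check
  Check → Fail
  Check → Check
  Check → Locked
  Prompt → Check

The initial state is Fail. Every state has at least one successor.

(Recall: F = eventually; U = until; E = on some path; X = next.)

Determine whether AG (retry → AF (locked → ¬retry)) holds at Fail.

Yes

States satisfying retry → AF (locked → ¬retry): {Fail, Start, Locked, Check, Prompt}.
States satisfying AG (retry → AF (locked → ¬retry)): {Fail, Start, Locked, Check, Prompt}.
Every state reachable from Fail satisfies retry → AF (locked → ¬retry).
Fail ∈ Sat(AG (retry → AF (locked → ¬retry))).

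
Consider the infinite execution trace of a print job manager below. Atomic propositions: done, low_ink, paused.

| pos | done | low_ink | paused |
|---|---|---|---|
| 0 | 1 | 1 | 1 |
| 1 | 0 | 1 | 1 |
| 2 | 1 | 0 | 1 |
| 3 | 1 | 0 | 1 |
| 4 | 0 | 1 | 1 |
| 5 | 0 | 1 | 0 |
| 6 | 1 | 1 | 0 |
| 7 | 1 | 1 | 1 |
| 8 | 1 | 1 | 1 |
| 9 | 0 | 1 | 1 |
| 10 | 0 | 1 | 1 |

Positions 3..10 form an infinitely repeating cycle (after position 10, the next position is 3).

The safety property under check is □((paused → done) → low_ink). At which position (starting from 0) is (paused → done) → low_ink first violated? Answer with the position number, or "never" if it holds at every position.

2

Check (paused → done) → low_ink at each position in order: 0 ✓, 1 ✓.
At position 2 the labels are {done, paused}, so (paused → done) → low_ink is false there. This is the first violation.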